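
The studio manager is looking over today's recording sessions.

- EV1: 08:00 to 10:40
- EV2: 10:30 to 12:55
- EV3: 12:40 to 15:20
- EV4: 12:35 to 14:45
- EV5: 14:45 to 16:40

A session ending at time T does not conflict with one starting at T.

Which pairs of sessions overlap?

EV1 & EV2, EV2 & EV3, EV2 & EV4, EV3 & EV4, EV3 & EV5

Sorted by start: EV1, EV2, EV4, EV3, EV5.
EV2 starts before EV1 ends → EV1 and EV2 overlap.
EV4 starts after EV1 ends, so EV1 has no further overlaps.
EV4 starts before EV2 ends → EV2 and EV4 overlap.
EV3 starts before EV2 ends → EV2 and EV3 overlap.
EV5 starts after EV2 ends.
EV3 starts before EV4 ends → EV4 and EV3 overlap.
EV5 starts exactly when EV4 ends (back-to-back, no overlap).
EV5 starts before EV3 ends → EV3 and EV5 overlap.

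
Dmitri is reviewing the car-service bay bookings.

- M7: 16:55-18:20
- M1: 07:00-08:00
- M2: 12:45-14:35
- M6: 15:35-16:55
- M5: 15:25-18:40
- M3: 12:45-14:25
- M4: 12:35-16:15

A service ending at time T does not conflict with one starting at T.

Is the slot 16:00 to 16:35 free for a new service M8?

M1: ends 08:00 at or before M8 starts 16:00 → clear.
M4: starts 12:35 before M8 ends 16:35, and ends 16:15 after M8 starts 16:00 → overlap.
M2: ends 14:35 at or before M8 starts 16:00 → clear.
M3: ends 14:25 at or before M8 starts 16:00 → clear.
M5: starts 15:25 before M8 ends 16:35, and ends 18:40 after M8 starts 16:00 → overlap.
M6: starts 15:35 before M8 ends 16:35, and ends 16:55 after M8 starts 16:00 → overlap.
M7: starts 16:55 at or after M8 ends 16:35 → clear.
M8 overlaps M4, M5, M6.

No — it overlaps M4, M5, M6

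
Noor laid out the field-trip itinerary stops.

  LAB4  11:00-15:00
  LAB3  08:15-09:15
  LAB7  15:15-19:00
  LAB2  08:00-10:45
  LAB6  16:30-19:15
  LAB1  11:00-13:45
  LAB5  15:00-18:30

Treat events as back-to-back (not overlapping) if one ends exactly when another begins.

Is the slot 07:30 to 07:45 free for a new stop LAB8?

Yes — the slot is free

LAB2: starts 08:00 at or after LAB8 ends 07:45 → clear.
LAB3: starts 08:15 at or after LAB8 ends 07:45 → clear.
LAB1: starts 11:00 at or after LAB8 ends 07:45 → clear.
LAB4: starts 11:00 at or after LAB8 ends 07:45 → clear.
LAB5: starts 15:00 at or after LAB8 ends 07:45 → clear.
LAB7: starts 15:15 at or after LAB8 ends 07:45 → clear.
LAB6: starts 16:30 at or after LAB8 ends 07:45 → clear.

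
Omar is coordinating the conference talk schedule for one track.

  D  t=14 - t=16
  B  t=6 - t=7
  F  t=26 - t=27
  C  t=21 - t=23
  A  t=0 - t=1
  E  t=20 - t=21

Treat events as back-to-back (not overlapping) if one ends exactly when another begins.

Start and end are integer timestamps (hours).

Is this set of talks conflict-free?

Yes

Sorted by start: A, B, D, E, C, F.
B starts after A ends — done with A.
D starts after B ends — done with B.
E starts after D ends — done with D.
C starts exactly when E ends (back-to-back, no overlap) — done with E.
F starts after C ends.
Every pair is clear; the schedule has no overlaps.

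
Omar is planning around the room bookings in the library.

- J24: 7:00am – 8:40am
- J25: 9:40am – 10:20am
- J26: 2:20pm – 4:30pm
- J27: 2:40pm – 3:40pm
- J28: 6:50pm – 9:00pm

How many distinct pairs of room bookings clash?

1

Two intervals overlap when each starts before the other ends.
Sorted by start: J24, J25, J26, J27, J28.
J25 starts after J24 ends, so J24 has no further overlaps.
J26 starts after J25 ends, so J25 has no further overlaps.
J27 starts before J26 ends → J26 and J27 overlap.
J28 starts after J26 ends.
J28 starts after J27 ends.
Overlapping pairs: J26 & J27 — 1 in total.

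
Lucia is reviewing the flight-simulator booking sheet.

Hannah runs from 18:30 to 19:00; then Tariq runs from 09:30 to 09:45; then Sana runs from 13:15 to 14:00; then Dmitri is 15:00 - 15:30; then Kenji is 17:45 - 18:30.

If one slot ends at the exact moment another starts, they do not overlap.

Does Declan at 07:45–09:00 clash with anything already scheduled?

No — it doesn't clash with anything

Tariq: starts 09:30 at or after Declan ends 09:00 → clear.
Sana: starts 13:15 at or after Declan ends 09:00 → clear.
Dmitri: starts 15:00 at or after Declan ends 09:00 → clear.
Kenji: starts 17:45 at or after Declan ends 09:00 → clear.
Hannah: starts 18:30 at or after Declan ends 09:00 → clear.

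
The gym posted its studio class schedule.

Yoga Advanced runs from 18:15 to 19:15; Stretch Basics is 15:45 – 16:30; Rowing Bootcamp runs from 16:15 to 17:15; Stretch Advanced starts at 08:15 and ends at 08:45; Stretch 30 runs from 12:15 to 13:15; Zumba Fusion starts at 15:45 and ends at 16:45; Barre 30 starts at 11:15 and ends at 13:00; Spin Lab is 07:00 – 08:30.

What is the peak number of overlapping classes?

3

Walk through starts and ends in time order (an end at T is processed before a start at T):
07:00 start Spin Lab → 1
08:15 start Stretch Advanced → 2
08:30 end Spin Lab → 1
08:45 end Stretch Advanced → 0
11:15 start Barre 30 → 1
12:15 start Stretch 30 → 2
13:00 end Barre 30 → 1
13:15 end Stretch 30 → 0
15:45 start Stretch Basics → 1
15:45 start Zumba Fusion → 2
16:15 start Rowing Bootcamp → 3
16:30 end Stretch Basics → 2
16:45 end Zumba Fusion → 1
17:15 end Rowing Bootcamp → 0
18:15 start Yoga Advanced → 1
19:15 end Yoga Advanced → 0
Peak is 3, at 16:15 (Rowing Bootcamp, Stretch Basics, Zumba Fusion).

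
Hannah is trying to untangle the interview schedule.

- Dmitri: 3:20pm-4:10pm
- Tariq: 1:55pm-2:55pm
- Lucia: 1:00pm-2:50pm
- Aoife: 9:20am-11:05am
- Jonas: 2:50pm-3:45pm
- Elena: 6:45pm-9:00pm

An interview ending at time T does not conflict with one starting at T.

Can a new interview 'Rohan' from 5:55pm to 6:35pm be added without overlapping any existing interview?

Yes — the slot is free

Aoife: ends 11:05am at or before Rohan starts 5:55pm → clear.
Lucia: ends 2:50pm at or before Rohan starts 5:55pm → clear.
Tariq: ends 2:55pm at or before Rohan starts 5:55pm → clear.
Jonas: ends 3:45pm at or before Rohan starts 5:55pm → clear.
Dmitri: ends 4:10pm at or before Rohan starts 5:55pm → clear.
Elena: starts 6:45pm at or after Rohan ends 6:35pm → clear.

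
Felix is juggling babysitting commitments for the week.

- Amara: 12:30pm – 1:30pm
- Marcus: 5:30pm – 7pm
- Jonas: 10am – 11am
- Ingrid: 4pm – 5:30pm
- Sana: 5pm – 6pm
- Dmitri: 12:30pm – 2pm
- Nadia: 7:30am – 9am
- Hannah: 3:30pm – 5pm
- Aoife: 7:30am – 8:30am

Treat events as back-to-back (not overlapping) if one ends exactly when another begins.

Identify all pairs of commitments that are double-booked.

Amara & Dmitri, Aoife & Nadia, Hannah & Ingrid, Ingrid & Sana, Marcus & Sana

Two intervals overlap when each starts before the other ends.
Sorted by start: Nadia, Aoife, Jonas, Amara, Dmitri, Hannah, Ingrid, Sana, Marcus.
Aoife starts before Nadia ends → Nadia and Aoife overlap.
Jonas starts after Nadia ends — done with Nadia.
Jonas starts after Aoife ends — done with Aoife.
Amara starts after Jonas ends — done with Jonas.
Dmitri starts before Amara ends → Amara and Dmitri overlap.
Hannah starts after Amara ends — done with Amara.
Hannah starts after Dmitri ends — done with Dmitri.
Ingrid starts before Hannah ends → Hannah and Ingrid overlap.
Sana starts exactly when Hannah ends (back-to-back, no overlap) — done with Hannah.
Sana starts before Ingrid ends → Ingrid and Sana overlap.
Marcus starts exactly when Ingrid ends (back-to-back, no overlap).
Marcus starts before Sana ends → Sana and Marcus overlap.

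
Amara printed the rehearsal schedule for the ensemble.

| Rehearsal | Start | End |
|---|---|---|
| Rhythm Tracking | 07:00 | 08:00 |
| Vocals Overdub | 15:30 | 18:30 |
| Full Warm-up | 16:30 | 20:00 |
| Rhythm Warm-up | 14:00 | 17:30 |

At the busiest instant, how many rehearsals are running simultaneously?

Walk through starts and ends in time order (an end at T is processed before a start at T):
07:00 start Rhythm Tracking → 1
08:00 end Rhythm Tracking → 0
14:00 start Rhythm Warm-up → 1
15:30 start Vocals Overdub → 2
16:30 start Full Warm-up → 3
17:30 end Rhythm Warm-up → 2
18:30 end Vocals Overdub → 1
20:00 end Full Warm-up → 0
Peak is 3, at 16:30 (Full Warm-up, Rhythm Warm-up, Vocals Overdub).

3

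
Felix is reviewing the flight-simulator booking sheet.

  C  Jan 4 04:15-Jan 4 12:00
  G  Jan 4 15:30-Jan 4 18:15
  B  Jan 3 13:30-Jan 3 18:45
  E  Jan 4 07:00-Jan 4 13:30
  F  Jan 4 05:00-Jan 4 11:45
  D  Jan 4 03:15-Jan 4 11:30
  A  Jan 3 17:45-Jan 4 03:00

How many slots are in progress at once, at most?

4

Sweep the timeline, counting +1 at each start and −1 at each end (ends before starts at a tie):
Jan 3 13:30 start B → 1
Jan 3 17:45 start A → 2
Jan 3 18:45 end B → 1
Jan 4 03:00 end A → 0
Jan 4 03:15 start D → 1
Jan 4 04:15 start C → 2
Jan 4 05:00 start F → 3
Jan 4 07:00 start E → 4
Jan 4 11:30 end D → 3
Jan 4 11:45 end F → 2
Jan 4 12:00 end C → 1
Jan 4 13:30 end E → 0
Jan 4 15:30 start G → 1
Jan 4 18:15 end G → 0
Peak is 4, at Jan 4 07:00 (C, D, E, F).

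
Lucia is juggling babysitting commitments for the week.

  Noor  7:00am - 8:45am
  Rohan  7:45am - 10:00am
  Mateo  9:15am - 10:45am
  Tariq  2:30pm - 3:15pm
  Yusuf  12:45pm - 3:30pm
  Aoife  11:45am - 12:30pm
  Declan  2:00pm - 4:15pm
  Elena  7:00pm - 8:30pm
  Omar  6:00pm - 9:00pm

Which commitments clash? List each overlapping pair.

Two intervals overlap when each starts before the other ends.
Sorted by start: Noor, Rohan, Mateo, Aoife, Yusuf, Declan, Tariq, Omar, Elena.
Rohan starts before Noor ends → Noor and Rohan overlap.
Mateo starts after Noor ends; Noor is clear from here.
Mateo starts before Rohan ends → Rohan and Mateo overlap.
Aoife starts after Rohan ends; Rohan is clear from here.
Aoife starts after Mateo ends; Mateo is clear from here.
Yusuf starts after Aoife ends; Aoife is clear from here.
Declan starts before Yusuf ends → Yusuf and Declan overlap.
Tariq starts before Yusuf ends → Yusuf and Tariq overlap.
Omar starts after Yusuf ends; Yusuf is clear from here.
Tariq starts before Declan ends → Declan and Tariq overlap.
Omar starts after Declan ends; Declan is clear from here.
Omar starts after Tariq ends; Tariq is clear from here.
Elena starts before Omar ends → Omar and Elena overlap.

Declan & Tariq, Declan & Yusuf, Elena & Omar, Mateo & Rohan, Noor & Rohan, Tariq & Yusuf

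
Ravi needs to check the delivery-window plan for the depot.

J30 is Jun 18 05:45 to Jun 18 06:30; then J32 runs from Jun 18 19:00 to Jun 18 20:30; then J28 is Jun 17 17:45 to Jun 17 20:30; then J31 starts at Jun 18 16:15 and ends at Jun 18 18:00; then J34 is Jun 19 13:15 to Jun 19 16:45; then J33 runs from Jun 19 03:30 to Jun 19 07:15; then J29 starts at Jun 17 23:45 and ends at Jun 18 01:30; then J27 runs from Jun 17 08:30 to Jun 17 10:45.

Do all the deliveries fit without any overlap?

Sorted by start: J27, J28, J29, J30, J31, J32, J33, J34.
J28 starts after J27 ends, so J27 has no further overlaps.
J29 starts after J28 ends, so J28 has no further overlaps.
J30 starts after J29 ends, so J29 has no further overlaps.
J31 starts after J30 ends, so J30 has no further overlaps.
J32 starts after J31 ends, so J31 has no further overlaps.
J33 starts after J32 ends, so J32 has no further overlaps.
J34 starts after J33 ends.
Every pair is clear; the schedule has no overlaps.

Yes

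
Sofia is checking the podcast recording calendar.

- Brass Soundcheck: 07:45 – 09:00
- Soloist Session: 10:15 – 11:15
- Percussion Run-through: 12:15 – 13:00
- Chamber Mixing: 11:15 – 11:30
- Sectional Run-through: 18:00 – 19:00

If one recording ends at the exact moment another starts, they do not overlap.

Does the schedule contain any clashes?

No

Sorted by start: Brass Soundcheck, Soloist Session, Chamber Mixing, Percussion Run-through, Sectional Run-through.
Soloist Session starts after Brass Soundcheck ends; Brass Soundcheck is clear from here.
Chamber Mixing starts exactly when Soloist Session ends (back-to-back, no overlap); Soloist Session is clear from here.
Percussion Run-through starts after Chamber Mixing ends; Chamber Mixing is clear from here.
Sectional Run-through starts after Percussion Run-through ends.
Every pair is clear; the schedule has no overlaps.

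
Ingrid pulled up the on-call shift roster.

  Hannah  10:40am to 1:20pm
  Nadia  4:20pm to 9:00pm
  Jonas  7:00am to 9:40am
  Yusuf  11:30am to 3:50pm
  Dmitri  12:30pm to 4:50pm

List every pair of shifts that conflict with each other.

Check each pair: they overlap iff neither finishes before the other starts.
Sorted by start: Jonas, Hannah, Yusuf, Dmitri, Nadia.
Hannah starts after Jonas ends — done with Jonas.
Yusuf starts before Hannah ends → Hannah and Yusuf overlap.
Dmitri starts before Hannah ends → Hannah and Dmitri overlap.
Nadia starts after Hannah ends.
Dmitri starts before Yusuf ends → Yusuf and Dmitri overlap.
Nadia starts after Yusuf ends.
Nadia starts before Dmitri ends → Dmitri and Nadia overlap.

Dmitri & Hannah, Dmitri & Nadia, Dmitri & Yusuf, Hannah & Yusuf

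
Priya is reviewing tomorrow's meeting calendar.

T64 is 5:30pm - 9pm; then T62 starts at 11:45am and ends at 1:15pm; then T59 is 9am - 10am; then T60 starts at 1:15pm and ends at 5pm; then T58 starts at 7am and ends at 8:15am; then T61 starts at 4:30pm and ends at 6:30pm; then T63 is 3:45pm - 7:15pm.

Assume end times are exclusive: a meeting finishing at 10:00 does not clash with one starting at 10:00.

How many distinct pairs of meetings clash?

5

Sorted by start: T58, T59, T62, T60, T63, T61, T64.
T59 starts after T58 ends; T58 is clear from here.
T62 starts after T59 ends; T59 is clear from here.
T60 starts exactly when T62 ends (back-to-back, no overlap); T62 is clear from here.
T63 starts before T60 ends → T60 and T63 overlap.
T61 starts before T60 ends → T60 and T61 overlap.
T64 starts after T60 ends.
T61 starts before T63 ends → T63 and T61 overlap.
T64 starts before T63 ends → T63 and T64 overlap.
T64 starts before T61 ends → T61 and T64 overlap.
Overlapping pairs: T60 & T61, T60 & T63, T61 & T63, T61 & T64, T63 & T64 — 5 in total.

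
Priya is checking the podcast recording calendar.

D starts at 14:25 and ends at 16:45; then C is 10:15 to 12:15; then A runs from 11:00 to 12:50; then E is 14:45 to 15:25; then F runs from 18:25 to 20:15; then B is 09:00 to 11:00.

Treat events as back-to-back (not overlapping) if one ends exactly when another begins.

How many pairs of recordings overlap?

Check each pair: they overlap iff neither finishes before the other starts.
Sorted by start: B, C, A, D, E, F.
C starts before B ends → B and C overlap.
A starts exactly when B ends (back-to-back, no overlap), so B has no further overlaps.
A starts before C ends → C and A overlap.
D starts after C ends, so C has no further overlaps.
D starts after A ends, so A has no further overlaps.
E starts before D ends → D and E overlap.
F starts after D ends.
F starts after E ends.
Overlapping pairs: A & C, B & C, D & E — 3 in total.

3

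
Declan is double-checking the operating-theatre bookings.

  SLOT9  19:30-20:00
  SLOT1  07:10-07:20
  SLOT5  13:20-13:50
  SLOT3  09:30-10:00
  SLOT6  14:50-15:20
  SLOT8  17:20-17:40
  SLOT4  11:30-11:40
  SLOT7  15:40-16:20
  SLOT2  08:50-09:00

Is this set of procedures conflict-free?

Check each pair: they overlap iff neither finishes before the other starts.
Sorted by start: SLOT1, SLOT2, SLOT3, SLOT4, SLOT5, SLOT6, SLOT7, SLOT8, SLOT9.
SLOT2 starts after SLOT1 ends, so SLOT1 has no further overlaps.
SLOT3 starts after SLOT2 ends, so SLOT2 has no further overlaps.
SLOT4 starts after SLOT3 ends, so SLOT3 has no further overlaps.
SLOT5 starts after SLOT4 ends, so SLOT4 has no further overlaps.
SLOT6 starts after SLOT5 ends, so SLOT5 has no further overlaps.
SLOT7 starts after SLOT6 ends, so SLOT6 has no further overlaps.
SLOT8 starts after SLOT7 ends, so SLOT7 has no further overlaps.
SLOT9 starts after SLOT8 ends.
Every pair is clear; the schedule has no overlaps.

Yes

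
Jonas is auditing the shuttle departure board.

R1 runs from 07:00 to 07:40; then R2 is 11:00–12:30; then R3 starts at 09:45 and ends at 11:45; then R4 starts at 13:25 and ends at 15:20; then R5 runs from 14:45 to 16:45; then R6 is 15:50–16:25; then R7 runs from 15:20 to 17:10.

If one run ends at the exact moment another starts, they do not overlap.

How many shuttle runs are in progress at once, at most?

Walk through starts and ends in time order (an end at T is processed before a start at T):
07:00 start R1 → 1
07:40 end R1 → 0
09:45 start R3 → 1
11:00 start R2 → 2
11:45 end R3 → 1
12:30 end R2 → 0
13:25 start R4 → 1
14:45 start R5 → 2
15:20 end R4 → 1
15:20 start R7 → 2
15:50 start R6 → 3
16:25 end R6 → 2
16:45 end R5 → 1
17:10 end R7 → 0
Peak is 3, at 15:50 (R5, R6, R7).

3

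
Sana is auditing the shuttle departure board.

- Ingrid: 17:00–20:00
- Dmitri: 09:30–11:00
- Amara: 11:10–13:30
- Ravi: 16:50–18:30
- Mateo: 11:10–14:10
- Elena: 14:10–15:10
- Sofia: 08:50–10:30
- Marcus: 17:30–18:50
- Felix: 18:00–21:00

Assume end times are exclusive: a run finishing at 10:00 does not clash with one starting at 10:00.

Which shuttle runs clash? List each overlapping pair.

Amara & Mateo, Dmitri & Sofia, Felix & Ingrid, Felix & Marcus, Felix & Ravi, Ingrid & Marcus, Ingrid & Ravi, Marcus & Ravi

Sorted by start: Sofia, Dmitri, Mateo, Amara, Elena, Ravi, Ingrid, Marcus, Felix.
Dmitri starts before Sofia ends → Sofia and Dmitri overlap.
Mateo starts after Sofia ends; Sofia is clear from here.
Mateo starts after Dmitri ends; Dmitri is clear from here.
Amara starts before Mateo ends → Mateo and Amara overlap.
Elena starts exactly when Mateo ends (back-to-back, no overlap); Mateo is clear from here.
Elena starts after Amara ends; Amara is clear from here.
Ravi starts after Elena ends; Elena is clear from here.
Ingrid starts before Ravi ends → Ravi and Ingrid overlap.
Marcus starts before Ravi ends → Ravi and Marcus overlap.
Felix starts before Ravi ends → Ravi and Felix overlap.
Marcus starts before Ingrid ends → Ingrid and Marcus overlap.
Felix starts before Ingrid ends → Ingrid and Felix overlap.
Felix starts before Marcus ends → Marcus and Felix overlap.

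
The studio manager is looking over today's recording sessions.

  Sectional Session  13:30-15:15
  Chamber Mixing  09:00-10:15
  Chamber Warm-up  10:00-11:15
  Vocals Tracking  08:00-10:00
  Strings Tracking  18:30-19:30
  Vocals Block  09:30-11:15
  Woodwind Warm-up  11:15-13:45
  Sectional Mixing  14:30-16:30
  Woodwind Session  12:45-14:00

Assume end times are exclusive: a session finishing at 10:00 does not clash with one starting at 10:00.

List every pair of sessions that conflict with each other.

Sorted by start: Vocals Tracking, Chamber Mixing, Vocals Block, Chamber Warm-up, Woodwind Warm-up, Woodwind Session, Sectional Session, Sectional Mixing, Strings Tracking.
Chamber Mixing starts before Vocals Tracking ends → Vocals Tracking and Chamber Mixing overlap.
Vocals Block starts before Vocals Tracking ends → Vocals Tracking and Vocals Block overlap.
Chamber Warm-up starts exactly when Vocals Tracking ends (back-to-back, no overlap); Vocals Tracking is clear from here.
Vocals Block starts before Chamber Mixing ends → Chamber Mixing and Vocals Block overlap.
Chamber Warm-up starts before Chamber Mixing ends → Chamber Mixing and Chamber Warm-up overlap.
Woodwind Warm-up starts after Chamber Mixing ends; Chamber Mixing is clear from here.
Chamber Warm-up starts before Vocals Block ends → Vocals Block and Chamber Warm-up overlap.
Woodwind Warm-up starts exactly when Vocals Block ends (back-to-back, no overlap); Vocals Block is clear from here.
Woodwind Warm-up starts exactly when Chamber Warm-up ends (back-to-back, no overlap); Chamber Warm-up is clear from here.
Woodwind Session starts before Woodwind Warm-up ends → Woodwind Warm-up and Woodwind Session overlap.
Sectional Session starts before Woodwind Warm-up ends → Woodwind Warm-up and Sectional Session overlap.
Sectional Mixing starts after Woodwind Warm-up ends; Woodwind Warm-up is clear from here.
Sectional Session starts before Woodwind Session ends → Woodwind Session and Sectional Session overlap.
Sectional Mixing starts after Woodwind Session ends; Woodwind Session is clear from here.
Sectional Mixing starts before Sectional Session ends → Sectional Session and Sectional Mixing overlap.
Strings Tracking starts after Sectional Session ends.
Strings Tracking starts after Sectional Mixing ends.

Chamber Mixing & Chamber Warm-up, Chamber Mixing & Vocals Block, Chamber Mixing & Vocals Tracking, Chamber Warm-up & Vocals Block, Sectional Mixing & Sectional Session, Sectional Session & Woodwind Session, Sectional Session & Woodwind Warm-up, Vocals Block & Vocals Tracking, Woodwind Session & Woodwind Warm-up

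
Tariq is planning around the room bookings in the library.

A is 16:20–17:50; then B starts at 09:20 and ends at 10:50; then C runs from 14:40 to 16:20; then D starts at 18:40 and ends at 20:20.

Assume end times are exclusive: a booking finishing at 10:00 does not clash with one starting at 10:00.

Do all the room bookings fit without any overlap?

Yes

Sorted by start: B, C, A, D.
C starts after B ends, so B has no further overlaps.
A starts exactly when C ends (back-to-back, no overlap), so C has no further overlaps.
D starts after A ends.
Every pair is clear; the schedule has no overlaps.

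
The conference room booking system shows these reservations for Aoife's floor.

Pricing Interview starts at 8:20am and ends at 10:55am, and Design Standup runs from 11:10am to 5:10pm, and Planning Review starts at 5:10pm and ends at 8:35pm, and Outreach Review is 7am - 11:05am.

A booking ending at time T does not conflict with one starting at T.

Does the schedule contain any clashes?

Sorted by start: Outreach Review, Pricing Interview, Design Standup, Planning Review.
Pricing Interview starts before Outreach Review ends → Outreach Review and Pricing Interview overlap.
That's a conflict, so the schedule is not conflict-free.

Yes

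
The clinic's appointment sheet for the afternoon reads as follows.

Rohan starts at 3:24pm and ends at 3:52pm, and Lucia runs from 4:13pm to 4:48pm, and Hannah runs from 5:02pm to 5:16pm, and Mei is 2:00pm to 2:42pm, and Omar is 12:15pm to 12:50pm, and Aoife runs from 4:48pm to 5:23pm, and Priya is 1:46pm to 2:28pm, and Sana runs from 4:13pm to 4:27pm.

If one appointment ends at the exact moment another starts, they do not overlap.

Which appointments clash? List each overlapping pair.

Aoife & Hannah, Lucia & Sana, Mei & Priya

Sorted by start: Omar, Priya, Mei, Rohan, Lucia, Sana, Aoife, Hannah.
Priya starts after Omar ends, so nothing later overlaps Omar either.
Mei starts before Priya ends → Priya and Mei overlap.
Rohan starts after Priya ends, so nothing later overlaps Priya either.
Rohan starts after Mei ends, so nothing later overlaps Mei either.
Lucia starts after Rohan ends, so nothing later overlaps Rohan either.
Sana starts before Lucia ends → Lucia and Sana overlap.
Aoife starts exactly when Lucia ends (back-to-back, no overlap), so nothing later overlaps Lucia either.
Aoife starts after Sana ends, so nothing later overlaps Sana either.
Hannah starts before Aoife ends → Aoife and Hannah overlap.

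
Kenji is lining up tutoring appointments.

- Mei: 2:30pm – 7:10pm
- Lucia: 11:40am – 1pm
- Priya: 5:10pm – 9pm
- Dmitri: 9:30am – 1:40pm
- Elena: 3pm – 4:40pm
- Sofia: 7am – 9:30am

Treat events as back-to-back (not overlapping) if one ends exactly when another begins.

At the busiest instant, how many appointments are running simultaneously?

Walk through starts and ends in time order (an end at T is processed before a start at T):
7am start Sofia → 1
9:30am end Sofia → 0
9:30am start Dmitri → 1
11:40am start Lucia → 2
1pm end Lucia → 1
1:40pm end Dmitri → 0
2:30pm start Mei → 1
3pm start Elena → 2
4:40pm end Elena → 1
5:10pm start Priya → 2
7:10pm end Mei → 1
9pm end Priya → 0
Peak is 2, at 11:40am (Dmitri, Lucia).

2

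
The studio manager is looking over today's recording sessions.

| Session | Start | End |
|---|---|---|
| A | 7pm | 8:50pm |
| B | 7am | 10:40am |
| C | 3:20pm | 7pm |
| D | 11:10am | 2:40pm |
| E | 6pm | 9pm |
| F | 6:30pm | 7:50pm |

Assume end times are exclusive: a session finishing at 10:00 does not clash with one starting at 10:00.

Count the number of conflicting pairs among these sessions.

5

Sorted by start: B, D, C, E, F, A.
D starts after B ends, so nothing later overlaps B either.
C starts after D ends, so nothing later overlaps D either.
E starts before C ends → C and E overlap.
F starts before C ends → C and F overlap.
A starts exactly when C ends (back-to-back, no overlap).
F starts before E ends → E and F overlap.
A starts before E ends → E and A overlap.
A starts before F ends → F and A overlap.
Overlapping pairs: A & E, A & F, C & E, C & F, E & F — 5 in total.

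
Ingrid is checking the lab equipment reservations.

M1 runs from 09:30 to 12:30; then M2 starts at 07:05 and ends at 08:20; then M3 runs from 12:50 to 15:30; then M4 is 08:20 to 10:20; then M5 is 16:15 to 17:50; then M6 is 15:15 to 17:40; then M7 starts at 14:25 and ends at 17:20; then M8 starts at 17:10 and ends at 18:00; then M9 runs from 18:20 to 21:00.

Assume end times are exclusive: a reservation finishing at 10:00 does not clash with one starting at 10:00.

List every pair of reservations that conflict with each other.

M1 & M4, M3 & M6, M3 & M7, M5 & M6, M5 & M7, M5 & M8, M6 & M7, M6 & M8, M7 & M8

Check each pair: they overlap iff neither finishes before the other starts.
Sorted by start: M2, M4, M1, M3, M7, M6, M5, M8, M9.
M4 starts exactly when M2 ends (back-to-back, no overlap), so M2 has no further overlaps.
M1 starts before M4 ends → M4 and M1 overlap.
M3 starts after M4 ends, so M4 has no further overlaps.
M3 starts after M1 ends, so M1 has no further overlaps.
M7 starts before M3 ends → M3 and M7 overlap.
M6 starts before M3 ends → M3 and M6 overlap.
M5 starts after M3 ends, so M3 has no further overlaps.
M6 starts before M7 ends → M7 and M6 overlap.
M5 starts before M7 ends → M7 and M5 overlap.
M8 starts before M7 ends → M7 and M8 overlap.
M9 starts after M7 ends.
M5 starts before M6 ends → M6 and M5 overlap.
M8 starts before M6 ends → M6 and M8 overlap.
M9 starts after M6 ends.
M8 starts before M5 ends → M5 and M8 overlap.
M9 starts after M5 ends.
M9 starts after M8 ends.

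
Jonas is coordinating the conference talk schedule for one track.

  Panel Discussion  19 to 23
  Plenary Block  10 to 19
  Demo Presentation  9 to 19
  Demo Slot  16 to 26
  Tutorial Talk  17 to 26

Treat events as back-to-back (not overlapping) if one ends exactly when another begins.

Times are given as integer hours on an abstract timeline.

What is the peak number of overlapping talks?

Sweep the timeline, counting +1 at each start and −1 at each end (ends before starts at a tie):
9 start Demo Presentation → 1
10 start Plenary Block → 2
16 start Demo Slot → 3
17 start Tutorial Talk → 4
19 end Demo Presentation → 3
19 end Plenary Block → 2
19 start Panel Discussion → 3
23 end Panel Discussion → 2
26 end Demo Slot → 1
26 end Tutorial Talk → 0
Peak is 4, at 17 (Demo Presentation, Demo Slot, Plenary Block, Tutorial Talk).

4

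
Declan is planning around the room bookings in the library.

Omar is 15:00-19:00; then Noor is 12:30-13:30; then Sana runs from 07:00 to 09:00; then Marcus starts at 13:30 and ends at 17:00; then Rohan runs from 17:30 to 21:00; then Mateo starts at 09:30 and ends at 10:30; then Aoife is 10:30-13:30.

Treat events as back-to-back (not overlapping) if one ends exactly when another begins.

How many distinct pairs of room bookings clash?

Sorted by start: Sana, Mateo, Aoife, Noor, Marcus, Omar, Rohan.
Mateo starts after Sana ends; Sana is clear from here.
Aoife starts exactly when Mateo ends (back-to-back, no overlap); Mateo is clear from here.
Noor starts before Aoife ends → Aoife and Noor overlap.
Marcus starts exactly when Aoife ends (back-to-back, no overlap); Aoife is clear from here.
Marcus starts exactly when Noor ends (back-to-back, no overlap); Noor is clear from here.
Omar starts before Marcus ends → Marcus and Omar overlap.
Rohan starts after Marcus ends.
Rohan starts before Omar ends → Omar and Rohan overlap.
Overlapping pairs: Aoife & Noor, Marcus & Omar, Omar & Rohan — 3 in total.

3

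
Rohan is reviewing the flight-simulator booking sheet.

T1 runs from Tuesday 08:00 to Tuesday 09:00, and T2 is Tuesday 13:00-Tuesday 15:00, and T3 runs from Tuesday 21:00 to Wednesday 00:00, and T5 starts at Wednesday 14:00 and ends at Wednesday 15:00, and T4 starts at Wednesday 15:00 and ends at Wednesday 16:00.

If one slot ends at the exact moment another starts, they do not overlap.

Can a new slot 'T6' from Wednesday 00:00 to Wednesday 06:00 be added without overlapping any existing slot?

Yes — the slot is free

T1: ends Tuesday 09:00 at or before T6 starts Wednesday 00:00 → clear.
T2: ends Tuesday 15:00 at or before T6 starts Wednesday 00:00 → clear.
T3: ends Wednesday 00:00 at or before T6 starts Wednesday 00:00 → clear.
T5: starts Wednesday 14:00 at or after T6 ends Wednesday 06:00 → clear.
T4: starts Wednesday 15:00 at or after T6 ends Wednesday 06:00 → clear.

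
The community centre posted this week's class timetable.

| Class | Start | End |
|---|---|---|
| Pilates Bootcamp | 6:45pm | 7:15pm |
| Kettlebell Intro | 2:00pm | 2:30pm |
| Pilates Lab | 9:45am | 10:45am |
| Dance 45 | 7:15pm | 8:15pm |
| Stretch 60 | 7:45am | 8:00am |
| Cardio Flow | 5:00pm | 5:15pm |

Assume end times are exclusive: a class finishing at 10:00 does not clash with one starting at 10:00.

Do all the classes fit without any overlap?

Yes

Sorted by start: Stretch 60, Pilates Lab, Kettlebell Intro, Cardio Flow, Pilates Bootcamp, Dance 45.
Pilates Lab starts after Stretch 60 ends, so Stretch 60 has no further overlaps.
Kettlebell Intro starts after Pilates Lab ends, so Pilates Lab has no further overlaps.
Cardio Flow starts after Kettlebell Intro ends, so Kettlebell Intro has no further overlaps.
Pilates Bootcamp starts after Cardio Flow ends, so Cardio Flow has no further overlaps.
Dance 45 starts exactly when Pilates Bootcamp ends (back-to-back, no overlap).
Every pair is clear; the schedule has no overlaps.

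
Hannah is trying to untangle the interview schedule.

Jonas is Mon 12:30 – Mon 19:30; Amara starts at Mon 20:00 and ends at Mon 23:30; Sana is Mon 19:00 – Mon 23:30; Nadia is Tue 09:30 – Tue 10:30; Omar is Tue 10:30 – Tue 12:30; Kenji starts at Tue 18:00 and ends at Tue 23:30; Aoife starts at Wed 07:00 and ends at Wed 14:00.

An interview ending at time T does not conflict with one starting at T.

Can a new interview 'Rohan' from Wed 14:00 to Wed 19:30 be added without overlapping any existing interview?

Yes — the slot is free

Jonas: ends Mon 19:30 at or before Rohan starts Wed 14:00 → clear.
Sana: ends Mon 23:30 at or before Rohan starts Wed 14:00 → clear.
Amara: ends Mon 23:30 at or before Rohan starts Wed 14:00 → clear.
Nadia: ends Tue 10:30 at or before Rohan starts Wed 14:00 → clear.
Omar: ends Tue 12:30 at or before Rohan starts Wed 14:00 → clear.
Kenji: ends Tue 23:30 at or before Rohan starts Wed 14:00 → clear.
Aoife: ends Wed 14:00 at or before Rohan starts Wed 14:00 → clear.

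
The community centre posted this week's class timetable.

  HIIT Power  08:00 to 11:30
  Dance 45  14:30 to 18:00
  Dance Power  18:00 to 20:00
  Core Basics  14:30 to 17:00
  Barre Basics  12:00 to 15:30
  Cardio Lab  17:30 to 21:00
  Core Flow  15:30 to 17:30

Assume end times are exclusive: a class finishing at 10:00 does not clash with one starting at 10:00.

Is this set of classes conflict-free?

Check each pair: they overlap iff neither finishes before the other starts.
Sorted by start: HIIT Power, Barre Basics, Core Basics, Dance 45, Core Flow, Cardio Lab, Dance Power.
Barre Basics starts after HIIT Power ends; HIIT Power is clear from here.
Core Basics starts before Barre Basics ends → Barre Basics and Core Basics overlap.
That's a conflict, so the schedule is not conflict-free.

No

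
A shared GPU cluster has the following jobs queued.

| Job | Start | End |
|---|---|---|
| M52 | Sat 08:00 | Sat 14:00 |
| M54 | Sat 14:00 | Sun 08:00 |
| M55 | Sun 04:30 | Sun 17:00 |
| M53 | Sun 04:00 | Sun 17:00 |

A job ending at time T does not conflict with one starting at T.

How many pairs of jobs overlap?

3

Sorted by start: M52, M54, M53, M55.
M54 starts exactly when M52 ends (back-to-back, no overlap) — done with M52.
M53 starts before M54 ends → M54 and M53 overlap.
M55 starts before M54 ends → M54 and M55 overlap.
M55 starts before M53 ends → M53 and M55 overlap.
Overlapping pairs: M53 & M54, M53 & M55, M54 & M55 — 3 in total.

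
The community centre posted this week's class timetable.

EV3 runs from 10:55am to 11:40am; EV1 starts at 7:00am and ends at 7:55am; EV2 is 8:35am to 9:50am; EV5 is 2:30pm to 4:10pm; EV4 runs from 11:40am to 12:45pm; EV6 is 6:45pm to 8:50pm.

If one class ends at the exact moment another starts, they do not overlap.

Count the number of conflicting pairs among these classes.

Sorted by start: EV1, EV2, EV3, EV4, EV5, EV6.
EV2 starts after EV1 ends; EV1 is clear from here.
EV3 starts after EV2 ends; EV2 is clear from here.
EV4 starts exactly when EV3 ends (back-to-back, no overlap); EV3 is clear from here.
EV5 starts after EV4 ends; EV4 is clear from here.
EV6 starts after EV5 ends.
No pair overlaps.

0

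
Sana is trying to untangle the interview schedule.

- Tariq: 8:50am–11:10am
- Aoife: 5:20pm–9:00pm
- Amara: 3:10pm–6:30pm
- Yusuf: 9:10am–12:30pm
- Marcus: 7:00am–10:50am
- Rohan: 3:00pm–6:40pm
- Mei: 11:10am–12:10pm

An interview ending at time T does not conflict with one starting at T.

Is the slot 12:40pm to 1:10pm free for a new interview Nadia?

Yes — the slot is free

Marcus: ends 10:50am at or before Nadia starts 12:40pm → clear.
Tariq: ends 11:10am at or before Nadia starts 12:40pm → clear.
Yusuf: ends 12:30pm at or before Nadia starts 12:40pm → clear.
Mei: ends 12:10pm at or before Nadia starts 12:40pm → clear.
Rohan: starts 3:00pm at or after Nadia ends 1:10pm → clear.
Amara: starts 3:10pm at or after Nadia ends 1:10pm → clear.
Aoife: starts 5:20pm at or after Nadia ends 1:10pm → clear.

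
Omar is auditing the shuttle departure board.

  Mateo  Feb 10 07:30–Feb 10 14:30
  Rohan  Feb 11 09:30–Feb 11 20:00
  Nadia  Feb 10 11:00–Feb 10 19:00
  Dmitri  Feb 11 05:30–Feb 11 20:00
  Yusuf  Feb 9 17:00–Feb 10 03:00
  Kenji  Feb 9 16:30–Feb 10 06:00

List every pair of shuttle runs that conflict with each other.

Dmitri & Rohan, Kenji & Yusuf, Mateo & Nadia

Check each pair: they overlap iff neither finishes before the other starts.
Sorted by start: Kenji, Yusuf, Mateo, Nadia, Dmitri, Rohan.
Yusuf starts before Kenji ends → Kenji and Yusuf overlap.
Mateo starts after Kenji ends — done with Kenji.
Mateo starts after Yusuf ends — done with Yusuf.
Nadia starts before Mateo ends → Mateo and Nadia overlap.
Dmitri starts after Mateo ends — done with Mateo.
Dmitri starts after Nadia ends — done with Nadia.
Rohan starts before Dmitri ends → Dmitri and Rohan overlap.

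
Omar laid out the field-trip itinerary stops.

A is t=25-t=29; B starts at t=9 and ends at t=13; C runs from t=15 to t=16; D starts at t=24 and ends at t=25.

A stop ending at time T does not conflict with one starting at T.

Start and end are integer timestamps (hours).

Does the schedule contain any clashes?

No

Sorted by start: B, C, D, A.
C starts after B ends — done with B.
D starts after C ends — done with C.
A starts exactly when D ends (back-to-back, no overlap).
Every pair is clear; the schedule has no overlaps.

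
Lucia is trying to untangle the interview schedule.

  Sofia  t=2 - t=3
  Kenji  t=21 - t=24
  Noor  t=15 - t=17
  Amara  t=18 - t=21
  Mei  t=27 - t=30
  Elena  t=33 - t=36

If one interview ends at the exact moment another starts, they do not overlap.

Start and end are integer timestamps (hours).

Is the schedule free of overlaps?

Yes

Two intervals overlap when each starts before the other ends.
Sorted by start: Sofia, Noor, Amara, Kenji, Mei, Elena.
Noor starts after Sofia ends, so nothing later overlaps Sofia either.
Amara starts after Noor ends, so nothing later overlaps Noor either.
Kenji starts exactly when Amara ends (back-to-back, no overlap), so nothing later overlaps Amara either.
Mei starts after Kenji ends, so nothing later overlaps Kenji either.
Elena starts after Mei ends.
Every pair is clear; the schedule has no overlaps.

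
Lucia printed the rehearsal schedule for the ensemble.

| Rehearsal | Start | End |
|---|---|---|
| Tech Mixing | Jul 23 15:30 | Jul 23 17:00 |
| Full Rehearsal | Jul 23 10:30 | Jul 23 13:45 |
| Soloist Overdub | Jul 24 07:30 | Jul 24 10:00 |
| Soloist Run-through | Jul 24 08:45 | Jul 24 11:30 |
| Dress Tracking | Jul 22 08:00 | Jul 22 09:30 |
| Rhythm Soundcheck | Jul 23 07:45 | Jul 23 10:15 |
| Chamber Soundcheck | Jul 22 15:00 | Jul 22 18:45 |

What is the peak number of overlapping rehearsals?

2

Sort all start/end points and keep a running count:
Jul 22 08:00 start Dress Tracking → 1
Jul 22 09:30 end Dress Tracking → 0
Jul 22 15:00 start Chamber Soundcheck → 1
Jul 22 18:45 end Chamber Soundcheck → 0
Jul 23 07:45 start Rhythm Soundcheck → 1
Jul 23 10:15 end Rhythm Soundcheck → 0
Jul 23 10:30 start Full Rehearsal → 1
Jul 23 13:45 end Full Rehearsal → 0
Jul 23 15:30 start Tech Mixing → 1
Jul 23 17:00 end Tech Mixing → 0
Jul 24 07:30 start Soloist Overdub → 1
Jul 24 08:45 start Soloist Run-through → 2
Jul 24 10:00 end Soloist Overdub → 1
Jul 24 11:30 end Soloist Run-through → 0
Peak is 2, at Jul 24 08:45 (Soloist Overdub, Soloist Run-through).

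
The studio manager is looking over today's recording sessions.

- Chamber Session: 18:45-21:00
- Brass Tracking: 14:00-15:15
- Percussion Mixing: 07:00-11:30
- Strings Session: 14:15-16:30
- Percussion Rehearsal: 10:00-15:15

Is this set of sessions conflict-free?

No

Check each pair: they overlap iff neither finishes before the other starts.
Sorted by start: Percussion Mixing, Percussion Rehearsal, Brass Tracking, Strings Session, Chamber Session.
Percussion Rehearsal starts before Percussion Mixing ends → Percussion Mixing and Percussion Rehearsal overlap.
That's a conflict, so the schedule is not conflict-free.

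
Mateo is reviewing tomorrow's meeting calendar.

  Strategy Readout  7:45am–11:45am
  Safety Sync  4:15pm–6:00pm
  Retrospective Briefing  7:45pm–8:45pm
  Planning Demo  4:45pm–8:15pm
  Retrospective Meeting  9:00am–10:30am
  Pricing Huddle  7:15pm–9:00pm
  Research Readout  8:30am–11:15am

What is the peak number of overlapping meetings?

3

Sweep the timeline, counting +1 at each start and −1 at each end (ends before starts at a tie):
7:45am start Strategy Readout → 1
8:30am start Research Readout → 2
9:00am start Retrospective Meeting → 3
10:30am end Retrospective Meeting → 2
11:15am end Research Readout → 1
11:45am end Strategy Readout → 0
4:15pm start Safety Sync → 1
4:45pm start Planning Demo → 2
6:00pm end Safety Sync → 1
7:15pm start Pricing Huddle → 2
7:45pm start Retrospective Briefing → 3
8:15pm end Planning Demo → 2
8:45pm end Retrospective Briefing → 1
9:00pm end Pricing Huddle → 0
Peak is 3, at 9:00am (Research Readout, Retrospective Meeting, Strategy Readout).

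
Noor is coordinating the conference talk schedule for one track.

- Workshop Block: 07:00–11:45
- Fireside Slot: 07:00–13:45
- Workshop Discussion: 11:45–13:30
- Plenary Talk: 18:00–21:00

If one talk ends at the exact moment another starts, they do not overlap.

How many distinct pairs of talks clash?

Sorted by start: Workshop Block, Fireside Slot, Workshop Discussion, Plenary Talk.
Fireside Slot starts before Workshop Block ends → Workshop Block and Fireside Slot overlap.
Workshop Discussion starts exactly when Workshop Block ends (back-to-back, no overlap), so Workshop Block has no further overlaps.
Workshop Discussion starts before Fireside Slot ends → Fireside Slot and Workshop Discussion overlap.
Plenary Talk starts after Fireside Slot ends.
Plenary Talk starts after Workshop Discussion ends.
Overlapping pairs: Fireside Slot & Workshop Block, Fireside Slot & Workshop Discussion — 2 in total.

2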